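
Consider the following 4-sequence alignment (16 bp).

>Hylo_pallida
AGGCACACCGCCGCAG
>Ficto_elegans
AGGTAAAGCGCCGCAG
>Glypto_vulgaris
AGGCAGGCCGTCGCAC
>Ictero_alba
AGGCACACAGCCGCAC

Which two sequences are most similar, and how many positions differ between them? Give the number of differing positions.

2

Pairwise Hamming distances:
  Hylo_pallida vs Ficto_elegans: 3
  Hylo_pallida vs Glypto_vulgaris: 4
  Hylo_pallida vs Ictero_alba: 2
  Ficto_elegans vs Glypto_vulgaris: 6
  Ficto_elegans vs Ictero_alba: 5
  Glypto_vulgaris vs Ictero_alba: 4
The smallest is 2, between Hylo_pallida and Ictero_alba.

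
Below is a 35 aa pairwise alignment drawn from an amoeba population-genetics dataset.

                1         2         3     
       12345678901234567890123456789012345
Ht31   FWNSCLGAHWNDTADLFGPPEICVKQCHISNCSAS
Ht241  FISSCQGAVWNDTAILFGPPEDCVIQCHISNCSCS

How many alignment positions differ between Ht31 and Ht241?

8

Mismatches occur at site 2 (W/I), site 3 (N/S), site 6 (L/Q), site 9 (H/V), site 15 (D/I), site 22 (I/D), site 25 (K/I), site 34 (A/C).
That gives 8 mismatches out of 35 aligned sites, so the Hamming distance is 8.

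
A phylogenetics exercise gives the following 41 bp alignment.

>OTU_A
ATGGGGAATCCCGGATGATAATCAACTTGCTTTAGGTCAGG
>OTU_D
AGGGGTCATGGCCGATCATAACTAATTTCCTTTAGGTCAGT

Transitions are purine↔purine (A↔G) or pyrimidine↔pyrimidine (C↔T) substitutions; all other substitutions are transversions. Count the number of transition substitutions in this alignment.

3

Mismatches occur at site 2 (T↔G, transversion), site 6 (G↔T, transversion), site 7 (A↔C, transversion), site 10 (C↔G, transversion), site 11 (C↔G, transversion), site 13 (G↔C, transversion), site 17 (G↔C, transversion), site 22 (T↔C, transition), site 23 (C↔T, transition), site 26 (C↔T, transition), site 29 (G↔C, transversion), site 41 (G↔T, transversion).
Of the 12 differences, 3 transitions and 9 transversions, so the answer is 3.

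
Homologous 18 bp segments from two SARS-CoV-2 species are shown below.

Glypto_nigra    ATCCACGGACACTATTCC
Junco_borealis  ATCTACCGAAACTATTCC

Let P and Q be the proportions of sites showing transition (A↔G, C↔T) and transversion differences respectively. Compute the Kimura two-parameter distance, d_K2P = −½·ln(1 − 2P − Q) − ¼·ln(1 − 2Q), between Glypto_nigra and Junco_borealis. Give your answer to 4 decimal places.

The sequences differ at positions 4 (C/T, transition), 7 (G/C, transversion), 10 (C/A, transversion).
Of the 3 differences, 1 transition and 2 transversions over 18 sites: P = 1/18 = 0.055556, Q = 2/18 = 0.111111.
d = −0.5·ln(0.777777) − 0.25·ln(0.777778) = −0.5·(-0.251315) − 0.25·(-0.251314) = 0.1885.

0.1885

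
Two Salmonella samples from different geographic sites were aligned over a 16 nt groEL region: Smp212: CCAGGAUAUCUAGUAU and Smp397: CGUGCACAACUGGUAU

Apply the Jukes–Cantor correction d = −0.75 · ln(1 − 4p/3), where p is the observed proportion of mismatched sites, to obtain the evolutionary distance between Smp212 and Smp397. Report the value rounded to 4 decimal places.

The sequences differ at positions 2 (C/G), 3 (A/U), 5 (G/C), 7 (U/C), 9 (U/A), 12 (A/G).
p = 6/16 = 0.375000.
d = −0.75 · ln(1 − (4/3)·0.375000) = −0.75 · ln(0.500000) = −0.75 · (-0.693147) = 0.5199.

0.5199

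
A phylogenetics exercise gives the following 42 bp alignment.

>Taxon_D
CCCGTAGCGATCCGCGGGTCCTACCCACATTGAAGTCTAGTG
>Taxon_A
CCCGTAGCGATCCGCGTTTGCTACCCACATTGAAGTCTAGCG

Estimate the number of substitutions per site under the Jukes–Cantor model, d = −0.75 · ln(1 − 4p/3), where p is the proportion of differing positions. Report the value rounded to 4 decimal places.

Mismatches occur at site 17 (G→T), site 18 (G→T), site 20 (C→G), site 41 (T→C).
p = 4/42 = 0.095238.
d = −0.75 · ln(1 − (4/3)·0.095238) = −0.75 · ln(0.873016) = −0.75 · (-0.135801) = 0.1019.

0.1019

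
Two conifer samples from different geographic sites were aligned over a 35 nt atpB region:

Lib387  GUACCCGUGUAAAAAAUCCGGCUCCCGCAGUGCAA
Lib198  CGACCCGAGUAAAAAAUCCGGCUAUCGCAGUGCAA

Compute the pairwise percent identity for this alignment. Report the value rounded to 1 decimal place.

85.7%

The sequences differ at positions 1 (G/C), 2 (U/G), 8 (U/A), 24 (C/A), 25 (C/U).
30 of the 35 sites match, so the percent identity is 30/35 × 100 = 85.7%.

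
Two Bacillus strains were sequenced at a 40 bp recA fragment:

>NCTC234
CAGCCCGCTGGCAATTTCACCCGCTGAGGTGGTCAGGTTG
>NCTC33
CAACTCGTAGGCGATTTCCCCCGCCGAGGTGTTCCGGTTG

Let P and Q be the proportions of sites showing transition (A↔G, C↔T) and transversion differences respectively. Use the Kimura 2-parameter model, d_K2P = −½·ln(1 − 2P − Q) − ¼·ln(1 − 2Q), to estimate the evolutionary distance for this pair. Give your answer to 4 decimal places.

0.2712

The sequences differ at positions 3 (G/A, transition), 5 (C/T, transition), 8 (C/T, transition), 9 (T/A, transversion), 13 (A/G, transition), 19 (A/C, transversion), 25 (T/C, transition), 32 (G/T, transversion), 35 (A/C, transversion).
Of the 9 differences, 5 transitions and 4 transversions over 40 sites: P = 5/40 = 0.125000, Q = 4/40 = 0.100000.
d = −0.5·ln(0.650000) − 0.25·ln(0.800000) = −0.5·(-0.430783) − 0.25·(-0.223144) = 0.2712.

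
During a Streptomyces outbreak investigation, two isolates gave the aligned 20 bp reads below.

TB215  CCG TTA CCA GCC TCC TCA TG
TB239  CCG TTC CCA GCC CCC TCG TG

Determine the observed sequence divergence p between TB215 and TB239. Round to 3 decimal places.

0.150

Differing sites — 6:A/C; 13:T/C; 18:A/G.
There are 3 differences over 20 sites, so p = 3/20 = 0.150.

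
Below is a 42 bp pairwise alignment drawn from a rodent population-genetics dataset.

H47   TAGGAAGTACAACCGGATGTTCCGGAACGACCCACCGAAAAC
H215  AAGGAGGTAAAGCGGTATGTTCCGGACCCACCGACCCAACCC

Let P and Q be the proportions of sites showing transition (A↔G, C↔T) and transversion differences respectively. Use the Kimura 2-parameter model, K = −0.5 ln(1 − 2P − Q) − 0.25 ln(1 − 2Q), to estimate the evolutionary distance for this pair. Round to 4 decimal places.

The sequences differ at positions 1 (T/A, transversion), 6 (A/G, transition), 10 (C/A, transversion), 12 (A/G, transition), 14 (C/G, transversion), 16 (G/T, transversion), 27 (A/C, transversion), 29 (G/C, transversion), 33 (C/G, transversion), 37 (G/C, transversion), 40 (A/C, transversion), 41 (A/C, transversion).
Of the 12 differences, 2 transitions and 10 transversions over 42 sites: P = 2/42 = 0.047619, Q = 10/42 = 0.238095.
d = −0.5·ln(0.666667) − 0.25·ln(0.523810) = −0.5·(-0.405465) − 0.25·(-0.646626) = 0.3644.

0.3644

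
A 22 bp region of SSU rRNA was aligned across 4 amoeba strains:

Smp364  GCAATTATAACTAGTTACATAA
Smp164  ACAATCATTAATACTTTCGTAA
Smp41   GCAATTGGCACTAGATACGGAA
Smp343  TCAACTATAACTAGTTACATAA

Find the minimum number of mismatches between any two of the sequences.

Pairwise Hamming distances:
  Smp364 vs Smp164: 7
  Smp364 vs Smp41: 6
  Smp364 vs Smp343: 2
  Smp164 vs Smp41: 10
  Smp164 vs Smp343: 8
  Smp41 vs Smp343: 8
The smallest is 2, between Smp364 and Smp343.

2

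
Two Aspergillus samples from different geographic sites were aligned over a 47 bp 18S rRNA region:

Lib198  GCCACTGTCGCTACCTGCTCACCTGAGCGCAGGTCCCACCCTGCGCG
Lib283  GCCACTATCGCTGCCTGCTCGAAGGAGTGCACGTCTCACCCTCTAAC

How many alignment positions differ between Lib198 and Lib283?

The sequences differ at positions 7 (G/A), 13 (A/G), 21 (A/G), 22 (C/A), 23 (C/A), 24 (T/G), 28 (C/T), 32 (G/C), 36 (C/T), 43 (G/C), 44 (C/T), 45 (G/A), 46 (C/A), 47 (G/C).
That gives 14 mismatches out of 47 aligned sites, so the Hamming distance is 14.

14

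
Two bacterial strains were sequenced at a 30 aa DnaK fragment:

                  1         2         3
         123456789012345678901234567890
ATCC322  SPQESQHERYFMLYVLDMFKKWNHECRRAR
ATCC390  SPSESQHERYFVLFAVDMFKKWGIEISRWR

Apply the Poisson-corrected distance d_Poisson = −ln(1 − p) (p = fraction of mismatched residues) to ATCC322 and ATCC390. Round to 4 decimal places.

0.4055

The sequences differ at positions 3 (Q/S), 12 (M/V), 14 (Y/F), 15 (V/A), 16 (L/V), 23 (N/G), 24 (H/I), 26 (C/I), 27 (R/S), 29 (A/W).
p = 10/30 = 0.333333.
d = −ln(1 − 0.333333) = −ln(0.666667) = 0.4055.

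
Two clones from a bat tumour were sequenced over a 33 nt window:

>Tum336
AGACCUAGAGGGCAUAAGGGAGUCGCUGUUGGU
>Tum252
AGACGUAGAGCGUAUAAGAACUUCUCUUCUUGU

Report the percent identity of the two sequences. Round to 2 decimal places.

66.67%

Differing sites — 5:C/G; 11:G/C; 13:C/U; 19:G/A; 20:G/A; 21:A/C; 22:G/U; 25:G/U; 28:G/U; 29:U/C; 31:G/U.
22 of the 33 sites match, so the percent identity is 22/33 × 100 = 66.67%.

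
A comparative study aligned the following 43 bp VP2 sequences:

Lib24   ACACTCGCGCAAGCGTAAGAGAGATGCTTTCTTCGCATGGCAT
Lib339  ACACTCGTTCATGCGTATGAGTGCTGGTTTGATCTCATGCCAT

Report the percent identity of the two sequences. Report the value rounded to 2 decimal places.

74.42%

The sequences differ at positions 8 (C/T), 9 (G/T), 12 (A/T), 18 (A/T), 22 (A/T), 24 (A/C), 27 (C/G), 31 (C/G), 32 (T/A), 35 (G/T), 40 (G/C).
32 of the 43 sites match, so the percent identity is 32/43 × 100 = 74.42%.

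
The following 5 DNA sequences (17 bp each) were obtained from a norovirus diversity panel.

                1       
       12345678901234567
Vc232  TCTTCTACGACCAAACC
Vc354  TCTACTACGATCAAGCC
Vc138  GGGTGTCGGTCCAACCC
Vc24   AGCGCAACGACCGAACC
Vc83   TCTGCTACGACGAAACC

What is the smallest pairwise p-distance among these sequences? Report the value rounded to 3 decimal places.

Pairwise Hamming distances:
  Vc232 vs Vc354: 3
  Vc232 vs Vc138: 8
  Vc232 vs Vc24: 6
  Vc232 vs Vc83: 2
  Vc354 vs Vc138: 10
  Vc354 vs Vc24: 8
  Vc354 vs Vc83: 4
  Vc138 vs Vc24: 10
  Vc138 vs Vc83: 10
  Vc24 vs Vc83: 6
The smallest is 2 mismatches, between Vc232 and Vc83; p = 2/17 = 0.118.

0.118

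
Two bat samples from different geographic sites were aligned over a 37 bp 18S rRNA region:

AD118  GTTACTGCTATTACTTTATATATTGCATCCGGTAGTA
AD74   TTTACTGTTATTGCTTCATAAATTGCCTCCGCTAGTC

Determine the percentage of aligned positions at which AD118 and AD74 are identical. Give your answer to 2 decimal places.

78.38%

Mismatches occur at site 1 (G↔T), site 8 (C↔T), site 13 (A↔G), site 17 (T↔C), site 21 (T↔A), site 27 (A↔C), site 32 (G↔C), site 37 (A↔C).
29 of the 37 sites match, so the percent identity is 29/37 × 100 = 78.38%.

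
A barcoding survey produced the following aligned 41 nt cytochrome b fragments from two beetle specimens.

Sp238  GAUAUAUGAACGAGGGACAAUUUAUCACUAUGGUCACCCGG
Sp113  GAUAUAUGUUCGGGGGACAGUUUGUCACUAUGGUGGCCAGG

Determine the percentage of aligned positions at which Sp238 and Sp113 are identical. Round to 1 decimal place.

The sequences differ at positions 9 (A/U), 10 (A/U), 13 (A/G), 20 (A/G), 24 (A/G), 35 (C/G), 36 (A/G), 39 (C/A).
33 of the 41 sites match, so the percent identity is 33/41 × 100 = 80.5%.

80.5%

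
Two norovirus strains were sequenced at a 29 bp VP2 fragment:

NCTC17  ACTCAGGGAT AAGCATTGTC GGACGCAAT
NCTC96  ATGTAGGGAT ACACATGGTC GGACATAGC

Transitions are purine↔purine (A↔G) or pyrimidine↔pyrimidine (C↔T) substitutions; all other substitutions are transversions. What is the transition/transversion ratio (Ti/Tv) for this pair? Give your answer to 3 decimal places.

2.333

Mismatches occur at site 2 (C→T, transition), site 3 (T→G, transversion), site 4 (C→T, transition), site 12 (A→C, transversion), site 13 (G→A, transition), site 17 (T→G, transversion), site 25 (G→A, transition), site 26 (C→T, transition), site 28 (A→G, transition), site 29 (T→C, transition).
Of the 10 differences, 7 transitions and 3 transversions, so Ti/Tv = 7/3 = 2.333.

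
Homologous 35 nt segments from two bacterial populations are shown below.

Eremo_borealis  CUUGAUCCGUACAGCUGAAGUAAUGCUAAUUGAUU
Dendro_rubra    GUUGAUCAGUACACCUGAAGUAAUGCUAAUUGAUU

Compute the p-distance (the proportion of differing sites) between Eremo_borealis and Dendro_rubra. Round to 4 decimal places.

The sequences differ at positions 1 (C/G), 8 (C/A), 14 (G/C).
There are 3 differences over 35 sites, so p = 3/35 = 0.0857.

0.0857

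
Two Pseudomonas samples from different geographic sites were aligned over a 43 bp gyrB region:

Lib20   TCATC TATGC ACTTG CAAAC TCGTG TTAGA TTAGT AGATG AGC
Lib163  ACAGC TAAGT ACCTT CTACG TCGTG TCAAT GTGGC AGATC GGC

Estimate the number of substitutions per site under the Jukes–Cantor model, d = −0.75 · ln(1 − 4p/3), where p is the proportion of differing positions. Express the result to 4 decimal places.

Differing sites — 1:T/A; 4:T/G; 8:T/A; 10:C/T; 13:T/C; 15:G/T; 17:A/T; 19:A/C; 20:C/G; 27:T/C; 29:G/A; 30:A/T; 31:T/G; 33:A/G; 35:T/C; 40:G/C; 41:A/G.
p = 17/43 = 0.395349.
d = −0.75 · ln(1 − (4/3)·0.395349) = −0.75 · ln(0.472868) = −0.75 · (-0.748939) = 0.5617.

0.5617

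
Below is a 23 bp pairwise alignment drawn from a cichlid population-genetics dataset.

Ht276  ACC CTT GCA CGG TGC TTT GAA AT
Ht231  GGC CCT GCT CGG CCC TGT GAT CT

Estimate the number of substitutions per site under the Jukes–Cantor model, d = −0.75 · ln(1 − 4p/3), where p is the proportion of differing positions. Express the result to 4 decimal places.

0.5532

The sequences differ at positions 1 (A/G), 2 (C/G), 5 (T/C), 9 (A/T), 13 (T/C), 14 (G/C), 17 (T/G), 21 (A/T), 22 (A/C).
p = 9/23 = 0.391304.
d = −0.75 · ln(1 − (4/3)·0.391304) = −0.75 · ln(0.478261) = −0.75 · (-0.737599) = 0.5532.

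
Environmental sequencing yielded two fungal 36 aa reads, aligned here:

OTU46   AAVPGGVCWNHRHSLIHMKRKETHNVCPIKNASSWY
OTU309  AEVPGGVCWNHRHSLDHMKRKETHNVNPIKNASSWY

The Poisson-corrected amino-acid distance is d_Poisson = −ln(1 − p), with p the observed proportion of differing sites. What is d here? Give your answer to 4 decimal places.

0.0870

Differing sites — 2:A/E; 16:I/D; 27:C/N.
p = 3/36 = 0.083333.
d = −ln(1 − 0.083333) = −ln(0.916667) = 0.0870.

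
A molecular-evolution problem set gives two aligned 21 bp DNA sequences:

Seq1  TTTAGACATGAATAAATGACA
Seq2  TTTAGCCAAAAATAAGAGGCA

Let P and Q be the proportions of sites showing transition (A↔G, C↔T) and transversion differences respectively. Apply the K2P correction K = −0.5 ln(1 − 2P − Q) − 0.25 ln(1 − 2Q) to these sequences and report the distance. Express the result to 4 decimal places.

Mismatches occur at site 6 (A/C, transversion), site 9 (T/A, transversion), site 10 (G/A, transition), site 16 (A/G, transition), site 17 (T/A, transversion), site 19 (A/G, transition).
Of the 6 differences, 3 transitions and 3 transversions over 21 sites: P = 3/21 = 0.142857, Q = 3/21 = 0.142857.
d = −0.5·ln(0.571429) − 0.25·ln(0.714286) = −0.5·(-0.559615) − 0.25·(-0.336472) = 0.3639.

0.3639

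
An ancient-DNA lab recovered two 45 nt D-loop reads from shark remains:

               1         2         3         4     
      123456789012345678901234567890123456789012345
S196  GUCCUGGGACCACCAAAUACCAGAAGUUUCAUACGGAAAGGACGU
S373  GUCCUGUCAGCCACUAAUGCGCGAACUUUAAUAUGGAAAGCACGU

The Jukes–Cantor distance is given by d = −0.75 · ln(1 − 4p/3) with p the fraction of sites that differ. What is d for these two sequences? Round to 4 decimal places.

0.3648

Mismatches occur at site 7 (G/U), site 8 (G/C), site 10 (C/G), site 12 (A/C), site 13 (C/A), site 15 (A/U), site 19 (A/G), site 21 (C/G), site 22 (A/C), site 26 (G/C), site 30 (C/A), site 34 (C/U), site 41 (G/C).
p = 13/45 = 0.288889.
d = −0.75 · ln(1 − (4/3)·0.288889) = −0.75 · ln(0.614815) = −0.75 · (-0.486434) = 0.3648.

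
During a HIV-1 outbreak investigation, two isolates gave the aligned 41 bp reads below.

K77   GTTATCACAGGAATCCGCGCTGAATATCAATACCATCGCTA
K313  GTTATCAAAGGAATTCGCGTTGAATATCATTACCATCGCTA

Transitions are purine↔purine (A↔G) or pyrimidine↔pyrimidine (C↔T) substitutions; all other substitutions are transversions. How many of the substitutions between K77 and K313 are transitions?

The sequences differ at positions 8 (C/A, transversion), 15 (C/T, transition), 20 (C/T, transition), 30 (A/T, transversion).
Of the 4 differences, 2 transitions and 2 transversions, so the answer is 2.

2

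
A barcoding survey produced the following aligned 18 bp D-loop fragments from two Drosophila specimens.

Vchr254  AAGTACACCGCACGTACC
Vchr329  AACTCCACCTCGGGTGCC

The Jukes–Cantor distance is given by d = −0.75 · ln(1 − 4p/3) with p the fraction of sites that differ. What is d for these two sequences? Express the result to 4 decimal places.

0.4408

The sequences differ at positions 3 (G/C), 5 (A/C), 10 (G/T), 12 (A/G), 13 (C/G), 16 (A/G).
p = 6/18 = 0.333333.
d = −0.75 · ln(1 − (4/3)·0.333333) = −0.75 · ln(0.555556) = −0.75 · (-0.587786) = 0.4408.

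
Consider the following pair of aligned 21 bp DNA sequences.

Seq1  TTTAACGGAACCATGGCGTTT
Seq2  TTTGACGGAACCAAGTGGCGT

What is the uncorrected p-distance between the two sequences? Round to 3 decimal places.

0.286

Mismatches occur at site 4 (A↔G), site 14 (T↔A), site 16 (G↔T), site 17 (C↔G), site 19 (T↔C), site 20 (T↔G).
There are 6 differences over 21 sites, so p = 6/21 = 0.286.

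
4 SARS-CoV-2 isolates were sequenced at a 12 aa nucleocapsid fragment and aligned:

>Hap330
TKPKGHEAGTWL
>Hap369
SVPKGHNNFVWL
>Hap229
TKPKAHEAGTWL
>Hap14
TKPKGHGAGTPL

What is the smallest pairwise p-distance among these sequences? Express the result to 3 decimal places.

0.083

Pairwise Hamming distances:
  Hap330 vs Hap369: 6
  Hap330 vs Hap229: 1
  Hap330 vs Hap14: 2
  Hap369 vs Hap229: 7
  Hap369 vs Hap14: 7
  Hap229 vs Hap14: 3
The smallest is 1 mismatch, between Hap330 and Hap229; p = 1/12 = 0.083.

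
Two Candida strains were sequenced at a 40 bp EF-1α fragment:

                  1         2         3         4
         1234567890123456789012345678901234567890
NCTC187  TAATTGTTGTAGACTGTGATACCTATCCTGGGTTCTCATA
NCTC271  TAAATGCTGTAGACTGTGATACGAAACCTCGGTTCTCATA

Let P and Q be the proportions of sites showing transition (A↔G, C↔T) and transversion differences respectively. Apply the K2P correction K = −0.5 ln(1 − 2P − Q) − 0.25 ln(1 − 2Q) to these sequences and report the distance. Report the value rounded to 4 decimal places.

0.1681

Mismatches occur at site 4 (T/A, transversion), site 7 (T/C, transition), site 23 (C/G, transversion), site 24 (T/A, transversion), site 26 (T/A, transversion), site 30 (G/C, transversion).
Of the 6 differences, 1 transition and 5 transversions over 40 sites: P = 1/40 = 0.025000, Q = 5/40 = 0.125000.
d = −0.5·ln(0.825000) − 0.25·ln(0.750000) = −0.5·(-0.192372) − 0.25·(-0.287682) = 0.1681.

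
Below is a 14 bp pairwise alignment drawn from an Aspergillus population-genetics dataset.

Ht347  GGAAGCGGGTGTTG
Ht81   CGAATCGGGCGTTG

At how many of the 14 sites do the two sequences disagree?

Differing sites — 1:G/C; 5:G/T; 10:T/C.
That gives 3 mismatches out of 14 aligned sites, so the Hamming distance is 3.

3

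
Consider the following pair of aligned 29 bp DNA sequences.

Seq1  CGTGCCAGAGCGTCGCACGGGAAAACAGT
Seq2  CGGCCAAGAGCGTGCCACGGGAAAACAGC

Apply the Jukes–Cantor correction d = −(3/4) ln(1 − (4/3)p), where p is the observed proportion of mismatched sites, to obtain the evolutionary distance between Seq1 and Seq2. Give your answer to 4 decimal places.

Mismatches occur at site 3 (T→G), site 4 (G→C), site 6 (C→A), site 14 (C→G), site 15 (G→C), site 29 (T→C).
p = 6/29 = 0.206897.
d = −0.75 · ln(1 − (4/3)·0.206897) = −0.75 · ln(0.724137) = −0.75 · (-0.322775) = 0.2421.

0.2421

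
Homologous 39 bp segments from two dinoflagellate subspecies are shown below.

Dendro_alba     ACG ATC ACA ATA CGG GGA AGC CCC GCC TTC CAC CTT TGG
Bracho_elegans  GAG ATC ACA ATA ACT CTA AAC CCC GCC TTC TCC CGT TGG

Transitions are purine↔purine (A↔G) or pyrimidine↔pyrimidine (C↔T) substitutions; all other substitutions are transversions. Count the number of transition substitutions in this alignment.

Differing sites — 1:A/G (Ti); 2:C/A (Tv); 13:C/A (Tv); 14:G/C (Tv); 15:G/T (Tv); 16:G/C (Tv); 17:G/T (Tv); 20:G/A (Ti); 31:C/T (Ti); 32:A/C (Tv); 35:T/G (Tv).
Of the 11 differences, 3 transitions and 8 transversions, so the answer is 3.

3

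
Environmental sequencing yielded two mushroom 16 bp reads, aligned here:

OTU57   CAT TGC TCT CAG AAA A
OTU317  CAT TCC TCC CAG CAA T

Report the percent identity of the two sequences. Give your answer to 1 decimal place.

75.0%

Mismatches occur at site 5 (G↔C), site 9 (T↔C), site 13 (A↔C), site 16 (A↔T).
12 of the 16 sites match, so the percent identity is 12/16 × 100 = 75.0%.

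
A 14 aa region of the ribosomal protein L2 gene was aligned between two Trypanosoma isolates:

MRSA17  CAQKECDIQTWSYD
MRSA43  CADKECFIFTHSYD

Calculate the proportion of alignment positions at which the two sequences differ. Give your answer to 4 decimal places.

0.2857

The sequences differ at positions 3 (Q/D), 7 (D/F), 9 (Q/F), 11 (W/H).
There are 4 differences over 14 sites, so p = 4/14 = 0.2857.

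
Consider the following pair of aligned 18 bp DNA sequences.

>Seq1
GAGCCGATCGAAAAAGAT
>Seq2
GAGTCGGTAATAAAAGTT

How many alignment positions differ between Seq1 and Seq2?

6

Mismatches occur at site 4 (C→T), site 7 (A→G), site 9 (C→A), site 10 (G→A), site 11 (A→T), site 17 (A→T).
That gives 6 mismatches out of 18 aligned sites, so the Hamming distance is 6.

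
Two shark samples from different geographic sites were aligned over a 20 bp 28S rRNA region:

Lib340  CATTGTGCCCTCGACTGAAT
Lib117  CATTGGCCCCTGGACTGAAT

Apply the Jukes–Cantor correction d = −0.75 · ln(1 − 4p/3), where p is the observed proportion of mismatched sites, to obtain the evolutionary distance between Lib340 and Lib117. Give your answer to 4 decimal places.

0.1674

Mismatches occur at site 6 (T↔G), site 7 (G↔C), site 12 (C↔G).
p = 3/20 = 0.150000.
d = −0.75 · ln(1 − (4/3)·0.150000) = −0.75 · ln(0.800000) = −0.75 · (-0.223144) = 0.1674.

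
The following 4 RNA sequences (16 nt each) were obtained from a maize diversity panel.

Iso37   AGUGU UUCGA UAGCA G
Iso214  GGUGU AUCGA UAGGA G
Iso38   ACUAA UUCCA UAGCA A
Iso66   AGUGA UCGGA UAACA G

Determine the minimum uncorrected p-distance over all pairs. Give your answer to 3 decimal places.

Pairwise Hamming distances:
  Iso37 vs Iso214: 3
  Iso37 vs Iso38: 5
  Iso37 vs Iso66: 4
  Iso214 vs Iso38: 8
  Iso214 vs Iso66: 7
  Iso38 vs Iso66: 7
The smallest is 3 mismatches, between Iso37 and Iso214; p = 3/16 = 0.188.

0.188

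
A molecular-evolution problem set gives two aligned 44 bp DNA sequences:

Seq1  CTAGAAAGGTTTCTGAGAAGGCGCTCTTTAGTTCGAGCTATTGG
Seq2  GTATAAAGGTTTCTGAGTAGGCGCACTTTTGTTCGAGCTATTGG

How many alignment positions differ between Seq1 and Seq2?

5

Differing sites — 1:C/G; 4:G/T; 18:A/T; 25:T/A; 30:A/T.
That gives 5 mismatches out of 44 aligned sites, so the Hamming distance is 5.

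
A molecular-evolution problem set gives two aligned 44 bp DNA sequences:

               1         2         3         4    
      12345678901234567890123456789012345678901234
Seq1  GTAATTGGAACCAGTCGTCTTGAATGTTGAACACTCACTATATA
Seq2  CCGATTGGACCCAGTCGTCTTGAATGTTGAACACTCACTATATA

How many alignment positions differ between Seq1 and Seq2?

4

The sequences differ at positions 1 (G/C), 2 (T/C), 3 (A/G), 10 (A/C).
That gives 4 mismatches out of 44 aligned sites, so the Hamming distance is 4.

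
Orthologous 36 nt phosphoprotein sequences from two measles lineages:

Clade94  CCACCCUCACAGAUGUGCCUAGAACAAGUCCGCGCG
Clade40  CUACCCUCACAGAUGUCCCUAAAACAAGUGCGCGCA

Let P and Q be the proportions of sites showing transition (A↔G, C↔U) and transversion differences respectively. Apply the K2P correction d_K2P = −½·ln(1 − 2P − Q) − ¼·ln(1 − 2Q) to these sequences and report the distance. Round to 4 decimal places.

Differing sites — 2:C/U (Ti); 17:G/C (Tv); 22:G/A (Ti); 30:C/G (Tv); 36:G/A (Ti).
Of the 5 differences, 3 transitions and 2 transversions over 36 sites: P = 3/36 = 0.083333, Q = 2/36 = 0.055556.
d = −0.5·ln(0.777778) − 0.25·ln(0.888888) = −0.5·(-0.251314) − 0.25·(-0.117784) = 0.1551.

0.1551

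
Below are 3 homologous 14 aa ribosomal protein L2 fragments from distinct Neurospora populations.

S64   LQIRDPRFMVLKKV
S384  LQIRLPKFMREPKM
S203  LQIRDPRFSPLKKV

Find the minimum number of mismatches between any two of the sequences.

2

Pairwise Hamming distances:
  S64 vs S384: 6
  S64 vs S203: 2
  S384 vs S203: 7
The smallest is 2, between S64 and S203.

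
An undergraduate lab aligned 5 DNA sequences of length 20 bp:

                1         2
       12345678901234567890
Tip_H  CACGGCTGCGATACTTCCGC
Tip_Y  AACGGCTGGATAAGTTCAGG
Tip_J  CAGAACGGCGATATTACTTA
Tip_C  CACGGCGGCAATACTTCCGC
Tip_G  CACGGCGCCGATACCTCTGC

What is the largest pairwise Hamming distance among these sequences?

Pairwise Hamming distances:
  Tip_H vs Tip_Y: 8
  Tip_H vs Tip_J: 9
  Tip_H vs Tip_C: 2
  Tip_H vs Tip_G: 4
  Tip_Y vs Tip_J: 14
  Tip_Y vs Tip_C: 8
  Tip_Y vs Tip_G: 11
  Tip_J vs Tip_C: 9
  Tip_J vs Tip_G: 9
  Tip_C vs Tip_G: 4
The largest is 14, between Tip_Y and Tip_J.

14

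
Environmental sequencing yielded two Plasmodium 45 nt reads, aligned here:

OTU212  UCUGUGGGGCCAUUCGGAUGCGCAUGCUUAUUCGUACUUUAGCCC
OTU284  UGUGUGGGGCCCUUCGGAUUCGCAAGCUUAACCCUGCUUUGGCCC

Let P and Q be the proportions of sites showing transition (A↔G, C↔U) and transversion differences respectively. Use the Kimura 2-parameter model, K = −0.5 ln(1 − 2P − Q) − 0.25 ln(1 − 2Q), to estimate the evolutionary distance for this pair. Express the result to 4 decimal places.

0.2326

Mismatches occur at site 2 (C/G, transversion), site 12 (A/C, transversion), site 20 (G/U, transversion), site 25 (U/A, transversion), site 31 (U/A, transversion), site 32 (U/C, transition), site 34 (G/C, transversion), site 36 (A/G, transition), site 41 (A/G, transition).
Of the 9 differences, 3 transitions and 6 transversions over 45 sites: P = 3/45 = 0.066667, Q = 6/45 = 0.133333.
d = −0.5·ln(0.733333) − 0.25·ln(0.733334) = −0.5·(-0.310155) − 0.25·(-0.310154) = 0.2326.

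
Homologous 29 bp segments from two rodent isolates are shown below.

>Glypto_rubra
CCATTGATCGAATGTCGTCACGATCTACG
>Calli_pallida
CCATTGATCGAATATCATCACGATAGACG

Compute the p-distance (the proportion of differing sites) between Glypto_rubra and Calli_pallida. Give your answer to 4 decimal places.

The sequences differ at positions 14 (G/A), 17 (G/A), 25 (C/A), 26 (T/G).
There are 4 differences over 29 sites, so p = 4/29 = 0.1379.

0.1379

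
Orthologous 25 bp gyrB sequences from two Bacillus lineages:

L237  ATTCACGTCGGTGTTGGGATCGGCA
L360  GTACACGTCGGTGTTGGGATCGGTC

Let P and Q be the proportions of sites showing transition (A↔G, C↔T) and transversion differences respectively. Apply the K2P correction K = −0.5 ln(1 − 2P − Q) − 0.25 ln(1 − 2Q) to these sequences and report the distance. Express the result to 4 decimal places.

0.1808

Mismatches occur at site 1 (A→G, transition), site 3 (T→A, transversion), site 24 (C→T, transition), site 25 (A→C, transversion).
Of the 4 differences, 2 transitions and 2 transversions over 25 sites: P = 2/25 = 0.080000, Q = 2/25 = 0.080000.
d = −0.5·ln(0.760000) − 0.25·ln(0.840000) = −0.5·(-0.274437) − 0.25·(-0.174353) = 0.1808.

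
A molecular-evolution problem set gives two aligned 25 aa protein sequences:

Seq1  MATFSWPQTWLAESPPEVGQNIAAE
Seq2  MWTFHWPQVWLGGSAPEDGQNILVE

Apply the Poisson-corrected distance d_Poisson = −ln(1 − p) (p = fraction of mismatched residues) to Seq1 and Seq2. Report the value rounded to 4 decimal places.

0.4463

Mismatches occur at site 2 (A→W), site 5 (S→H), site 9 (T→V), site 12 (A→G), site 13 (E→G), site 15 (P→A), site 18 (V→D), site 23 (A→L), site 24 (A→V).
p = 9/25 = 0.360000.
d = −ln(1 − 0.360000) = −ln(0.640000) = 0.4463.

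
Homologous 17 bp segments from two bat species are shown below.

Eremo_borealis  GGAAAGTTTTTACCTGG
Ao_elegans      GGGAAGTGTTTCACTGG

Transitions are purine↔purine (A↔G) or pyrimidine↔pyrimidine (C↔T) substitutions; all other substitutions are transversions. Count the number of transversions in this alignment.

Differing sites — 3:A/G (Ti); 8:T/G (Tv); 12:A/C (Tv); 13:C/A (Tv).
Of the 4 differences, 1 transition and 3 transversions, so the answer is 3.

3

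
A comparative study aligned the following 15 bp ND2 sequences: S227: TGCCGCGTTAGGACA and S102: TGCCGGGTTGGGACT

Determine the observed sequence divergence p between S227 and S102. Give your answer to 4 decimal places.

0.2000

The sequences differ at positions 6 (C/G), 10 (A/G), 15 (A/T).
There are 3 differences over 15 sites, so p = 3/15 = 0.2000.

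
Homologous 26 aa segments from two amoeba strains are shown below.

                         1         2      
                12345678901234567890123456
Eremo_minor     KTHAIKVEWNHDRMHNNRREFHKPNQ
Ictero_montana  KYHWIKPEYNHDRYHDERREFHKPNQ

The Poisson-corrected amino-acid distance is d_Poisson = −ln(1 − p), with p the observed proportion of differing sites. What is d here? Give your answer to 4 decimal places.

The sequences differ at positions 2 (T/Y), 4 (A/W), 7 (V/P), 9 (W/Y), 14 (M/Y), 16 (N/D), 17 (N/E).
p = 7/26 = 0.269231.
d = −ln(1 − 0.269231) = −ln(0.730769) = 0.3137.

0.3137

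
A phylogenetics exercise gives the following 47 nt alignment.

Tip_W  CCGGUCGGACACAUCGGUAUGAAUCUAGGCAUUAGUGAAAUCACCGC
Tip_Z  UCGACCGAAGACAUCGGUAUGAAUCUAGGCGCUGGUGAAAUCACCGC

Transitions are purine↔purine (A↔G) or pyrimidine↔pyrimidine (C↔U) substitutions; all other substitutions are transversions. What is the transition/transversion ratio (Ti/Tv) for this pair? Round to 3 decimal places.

7.000

Mismatches occur at site 1 (C→U, transition), site 4 (G→A, transition), site 5 (U→C, transition), site 8 (G→A, transition), site 10 (C→G, transversion), site 31 (A→G, transition), site 32 (U→C, transition), site 34 (A→G, transition).
Of the 8 differences, 7 transitions and 1 transversion, so Ti/Tv = 7/1 = 7.000.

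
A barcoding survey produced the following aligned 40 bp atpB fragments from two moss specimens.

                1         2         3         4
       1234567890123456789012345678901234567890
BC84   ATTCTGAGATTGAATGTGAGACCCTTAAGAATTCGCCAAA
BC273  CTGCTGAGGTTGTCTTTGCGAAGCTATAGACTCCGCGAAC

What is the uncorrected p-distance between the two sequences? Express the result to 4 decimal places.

0.3750

Mismatches occur at site 1 (A/C), site 3 (T/G), site 9 (A/G), site 13 (A/T), site 14 (A/C), site 16 (G/T), site 19 (A/C), site 22 (C/A), site 23 (C/G), site 26 (T/A), site 27 (A/T), site 31 (A/C), site 33 (T/C), site 37 (C/G), site 40 (A/C).
There are 15 differences over 40 sites, so p = 15/40 = 0.3750.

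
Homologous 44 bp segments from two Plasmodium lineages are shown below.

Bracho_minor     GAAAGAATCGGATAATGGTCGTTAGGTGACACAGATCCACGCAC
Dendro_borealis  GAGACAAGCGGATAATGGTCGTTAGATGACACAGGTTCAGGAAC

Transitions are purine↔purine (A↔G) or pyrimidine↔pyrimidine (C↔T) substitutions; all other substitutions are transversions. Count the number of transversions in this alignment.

Differing sites — 3:A/G (Ti); 5:G/C (Tv); 8:T/G (Tv); 26:G/A (Ti); 35:A/G (Ti); 37:C/T (Ti); 40:C/G (Tv); 42:C/A (Tv).
Of the 8 differences, 4 transitions and 4 transversions, so the answer is 4.

4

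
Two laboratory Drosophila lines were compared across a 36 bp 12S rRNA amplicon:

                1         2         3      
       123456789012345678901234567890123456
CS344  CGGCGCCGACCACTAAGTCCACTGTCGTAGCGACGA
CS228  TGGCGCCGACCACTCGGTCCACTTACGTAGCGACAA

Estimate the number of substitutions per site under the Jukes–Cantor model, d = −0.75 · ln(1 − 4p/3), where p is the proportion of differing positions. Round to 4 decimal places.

Mismatches occur at site 1 (C→T), site 15 (A→C), site 16 (A→G), site 24 (G→T), site 25 (T→A), site 35 (G→A).
p = 6/36 = 0.166667.
d = −0.75 · ln(1 − (4/3)·0.166667) = −0.75 · ln(0.777777) = −0.75 · (-0.251315) = 0.1885.

0.1885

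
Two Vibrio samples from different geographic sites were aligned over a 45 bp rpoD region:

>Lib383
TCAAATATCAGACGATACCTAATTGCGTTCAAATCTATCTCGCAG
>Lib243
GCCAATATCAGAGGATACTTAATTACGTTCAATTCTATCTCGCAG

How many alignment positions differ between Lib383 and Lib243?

6

Mismatches occur at site 1 (T/G), site 3 (A/C), site 13 (C/G), site 19 (C/T), site 25 (G/A), site 33 (A/T).
That gives 6 mismatches out of 45 aligned sites, so the Hamming distance is 6.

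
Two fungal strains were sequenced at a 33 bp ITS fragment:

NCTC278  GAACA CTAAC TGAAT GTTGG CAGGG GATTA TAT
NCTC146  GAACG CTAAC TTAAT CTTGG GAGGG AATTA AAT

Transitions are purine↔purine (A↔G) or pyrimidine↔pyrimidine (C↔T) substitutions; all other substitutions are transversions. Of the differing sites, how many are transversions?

4

Mismatches occur at site 5 (A↔G, transition), site 12 (G↔T, transversion), site 16 (G↔C, transversion), site 21 (C↔G, transversion), site 26 (G↔A, transition), site 31 (T↔A, transversion).
Of the 6 differences, 2 transitions and 4 transversions, so the answer is 4.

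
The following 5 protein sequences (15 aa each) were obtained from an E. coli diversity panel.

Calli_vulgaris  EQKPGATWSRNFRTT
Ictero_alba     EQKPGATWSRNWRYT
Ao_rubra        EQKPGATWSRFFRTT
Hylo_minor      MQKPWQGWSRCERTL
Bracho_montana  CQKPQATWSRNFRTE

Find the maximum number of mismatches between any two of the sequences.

Pairwise Hamming distances:
  Calli_vulgaris vs Ictero_alba: 2
  Calli_vulgaris vs Ao_rubra: 1
  Calli_vulgaris vs Hylo_minor: 7
  Calli_vulgaris vs Bracho_montana: 3
  Ictero_alba vs Ao_rubra: 3
  Ictero_alba vs Hylo_minor: 8
  Ictero_alba vs Bracho_montana: 5
  Ao_rubra vs Hylo_minor: 7
  Ao_rubra vs Bracho_montana: 4
  Hylo_minor vs Bracho_montana: 7
The largest is 8, between Ictero_alba and Hylo_minor.

8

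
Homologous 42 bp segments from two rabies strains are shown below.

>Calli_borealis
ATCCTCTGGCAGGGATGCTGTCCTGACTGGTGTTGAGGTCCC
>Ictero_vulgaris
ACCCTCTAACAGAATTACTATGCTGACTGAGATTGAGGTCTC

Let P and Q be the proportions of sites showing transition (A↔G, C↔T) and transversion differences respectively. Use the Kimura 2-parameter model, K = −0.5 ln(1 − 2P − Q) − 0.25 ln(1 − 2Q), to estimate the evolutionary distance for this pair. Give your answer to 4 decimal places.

0.4352

Mismatches occur at site 2 (T/C, transition), site 8 (G/A, transition), site 9 (G/A, transition), site 13 (G/A, transition), site 14 (G/A, transition), site 15 (A/T, transversion), site 17 (G/A, transition), site 20 (G/A, transition), site 22 (C/G, transversion), site 30 (G/A, transition), site 31 (T/G, transversion), site 32 (G/A, transition), site 41 (C/T, transition).
Of the 13 differences, 10 transitions and 3 transversions over 42 sites: P = 10/42 = 0.238095, Q = 3/42 = 0.071429.
d = −0.5·ln(0.452381) − 0.25·ln(0.857142) = −0.5·(-0.793231) − 0.25·(-0.154152) = 0.4352.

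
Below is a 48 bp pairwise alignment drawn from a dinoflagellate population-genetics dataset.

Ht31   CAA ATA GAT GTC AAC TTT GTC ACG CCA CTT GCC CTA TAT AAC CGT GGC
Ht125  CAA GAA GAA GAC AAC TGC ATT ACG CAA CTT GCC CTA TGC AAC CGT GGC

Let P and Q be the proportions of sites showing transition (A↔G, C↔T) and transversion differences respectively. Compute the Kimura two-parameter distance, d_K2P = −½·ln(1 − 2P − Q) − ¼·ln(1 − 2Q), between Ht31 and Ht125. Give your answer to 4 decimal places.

Differing sites — 4:A/G (Ti); 5:T/A (Tv); 9:T/A (Tv); 11:T/A (Tv); 17:T/G (Tv); 18:T/C (Ti); 19:G/A (Ti); 21:C/T (Ti); 26:C/A (Tv); 38:A/G (Ti); 39:T/C (Ti).
Of the 11 differences, 6 transitions and 5 transversions over 48 sites: P = 6/48 = 0.125000, Q = 5/48 = 0.104167.
d = −0.5·ln(0.645833) − 0.25·ln(0.791666) = −0.5·(-0.437214) − 0.25·(-0.233616) = 0.2770.

0.2770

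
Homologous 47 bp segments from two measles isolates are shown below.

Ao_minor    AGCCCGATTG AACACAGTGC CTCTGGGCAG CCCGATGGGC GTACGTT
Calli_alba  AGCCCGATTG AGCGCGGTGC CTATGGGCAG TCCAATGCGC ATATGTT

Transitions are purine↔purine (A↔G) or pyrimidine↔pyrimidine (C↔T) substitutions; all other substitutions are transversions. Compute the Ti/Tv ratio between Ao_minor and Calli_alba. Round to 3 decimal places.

3.500

The sequences differ at positions 12 (A/G, transition), 14 (A/G, transition), 16 (A/G, transition), 23 (C/A, transversion), 31 (C/T, transition), 34 (G/A, transition), 38 (G/C, transversion), 41 (G/A, transition), 44 (C/T, transition).
Of the 9 differences, 7 transitions and 2 transversions, so Ti/Tv = 7/2 = 3.500.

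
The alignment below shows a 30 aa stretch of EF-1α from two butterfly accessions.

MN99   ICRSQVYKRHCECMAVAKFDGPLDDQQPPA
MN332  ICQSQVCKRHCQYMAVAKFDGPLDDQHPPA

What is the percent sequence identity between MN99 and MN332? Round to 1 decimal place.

Differing sites — 3:R/Q; 7:Y/C; 12:E/Q; 13:C/Y; 27:Q/H.
25 of the 30 sites match, so the percent identity is 25/30 × 100 = 83.3%.

83.3%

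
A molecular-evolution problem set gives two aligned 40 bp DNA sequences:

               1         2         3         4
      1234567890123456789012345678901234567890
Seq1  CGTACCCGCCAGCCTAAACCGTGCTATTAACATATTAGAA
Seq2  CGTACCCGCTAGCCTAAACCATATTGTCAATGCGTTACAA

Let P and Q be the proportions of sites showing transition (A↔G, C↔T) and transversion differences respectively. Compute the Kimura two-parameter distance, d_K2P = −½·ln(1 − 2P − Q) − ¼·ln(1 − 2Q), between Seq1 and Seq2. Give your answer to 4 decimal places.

Mismatches occur at site 10 (C→T, transition), site 21 (G→A, transition), site 23 (G→A, transition), site 24 (C→T, transition), site 26 (A→G, transition), site 28 (T→C, transition), site 31 (C→T, transition), site 32 (A→G, transition), site 33 (T→C, transition), site 34 (A→G, transition), site 38 (G→C, transversion).
Of the 11 differences, 10 transitions and 1 transversion over 40 sites: P = 10/40 = 0.250000, Q = 1/40 = 0.025000.
d = −0.5·ln(0.475000) − 0.25·ln(0.950000) = −0.5·(-0.744440) − 0.25·(-0.051293) = 0.3850.

0.3850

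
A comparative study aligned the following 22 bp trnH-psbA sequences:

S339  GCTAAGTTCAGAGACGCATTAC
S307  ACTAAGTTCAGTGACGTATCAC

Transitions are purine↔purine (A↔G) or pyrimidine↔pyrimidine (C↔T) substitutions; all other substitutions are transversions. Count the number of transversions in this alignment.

1

Differing sites — 1:G/A (Ti); 12:A/T (Tv); 17:C/T (Ti); 20:T/C (Ti).
Of the 4 differences, 3 transitions and 1 transversion, so the answer is 1.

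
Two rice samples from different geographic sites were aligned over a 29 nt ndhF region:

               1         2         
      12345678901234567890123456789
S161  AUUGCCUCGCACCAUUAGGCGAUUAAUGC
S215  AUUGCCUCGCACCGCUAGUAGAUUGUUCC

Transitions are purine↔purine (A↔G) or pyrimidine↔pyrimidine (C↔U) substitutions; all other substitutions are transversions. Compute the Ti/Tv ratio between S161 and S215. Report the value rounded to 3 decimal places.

0.750

The sequences differ at positions 14 (A/G, transition), 15 (U/C, transition), 19 (G/U, transversion), 20 (C/A, transversion), 25 (A/G, transition), 26 (A/U, transversion), 28 (G/C, transversion).
Of the 7 differences, 3 transitions and 4 transversions, so Ti/Tv = 3/4 = 0.750.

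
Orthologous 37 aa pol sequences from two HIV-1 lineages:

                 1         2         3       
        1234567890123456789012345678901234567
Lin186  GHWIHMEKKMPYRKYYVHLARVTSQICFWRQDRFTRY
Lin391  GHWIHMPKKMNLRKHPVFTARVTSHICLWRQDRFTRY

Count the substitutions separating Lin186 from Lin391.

Mismatches occur at site 7 (E→P), site 11 (P→N), site 12 (Y→L), site 15 (Y→H), site 16 (Y→P), site 18 (H→F), site 19 (L→T), site 25 (Q→H), site 28 (F→L).
That gives 9 mismatches out of 37 aligned sites, so the Hamming distance is 9.

9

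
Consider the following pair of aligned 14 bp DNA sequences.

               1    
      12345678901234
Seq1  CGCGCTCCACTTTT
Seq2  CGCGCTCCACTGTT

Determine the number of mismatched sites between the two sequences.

1

A single mismatch occurs at site 12 (T/G).
That gives 1 mismatch out of 14 aligned sites, so the Hamming distance is 1.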